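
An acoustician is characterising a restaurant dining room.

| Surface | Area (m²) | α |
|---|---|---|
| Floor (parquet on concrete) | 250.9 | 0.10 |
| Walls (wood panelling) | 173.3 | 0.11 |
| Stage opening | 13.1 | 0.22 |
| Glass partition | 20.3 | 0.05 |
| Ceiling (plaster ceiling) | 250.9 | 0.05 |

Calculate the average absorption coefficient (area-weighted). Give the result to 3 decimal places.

0.086

S = Σ Sᵢ = 250.9 + 173.3 + 13.1 + 20.3 + 250.9 = 708.5 m².
Weighted sum Σ Sα = 60.595.
ᾱ = 60.595 / 708.5 = 0.086.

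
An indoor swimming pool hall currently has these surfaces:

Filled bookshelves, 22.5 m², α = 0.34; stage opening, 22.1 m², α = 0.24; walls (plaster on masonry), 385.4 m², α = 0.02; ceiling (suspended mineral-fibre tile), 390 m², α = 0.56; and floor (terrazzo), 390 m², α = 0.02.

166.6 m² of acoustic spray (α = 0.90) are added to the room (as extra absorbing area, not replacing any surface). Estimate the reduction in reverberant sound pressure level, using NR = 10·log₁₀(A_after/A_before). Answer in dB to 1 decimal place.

2.1 dB

Equivalent absorption area: A_before = 22.5*0.34 + 22.1*0.24 + 385.4*0.02 + 390*0.56 + 390*0.02 = 246.862 m².
Added absorption = 166.6 × 0.90 = 149.940 sabins.
A_after = 246.862 + 149.940 = 396.802 sabins.
NR = 10·log₁₀(396.802/246.862) = 2.1 dB.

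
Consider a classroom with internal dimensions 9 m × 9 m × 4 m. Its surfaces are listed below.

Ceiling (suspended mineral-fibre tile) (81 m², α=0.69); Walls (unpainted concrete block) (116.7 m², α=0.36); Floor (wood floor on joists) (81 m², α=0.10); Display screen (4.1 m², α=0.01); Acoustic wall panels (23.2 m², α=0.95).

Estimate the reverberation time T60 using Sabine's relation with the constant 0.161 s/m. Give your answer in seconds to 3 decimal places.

Equivalent absorption area: A = 81×0.69 + 116.7×0.36 + 81×0.10 + 4.1×0.01 + 23.2×0.95 = 128.083 m².
Room volume: 324 m³.
T = 0.161 V/A = 0.161·324/128.083 = 0.407 s.

0.407 s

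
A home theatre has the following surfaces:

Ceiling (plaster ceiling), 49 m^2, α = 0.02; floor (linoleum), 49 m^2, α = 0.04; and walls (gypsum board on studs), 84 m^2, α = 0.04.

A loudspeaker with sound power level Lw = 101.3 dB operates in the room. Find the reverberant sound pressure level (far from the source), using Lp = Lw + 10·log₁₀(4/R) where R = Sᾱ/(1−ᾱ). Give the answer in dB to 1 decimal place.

A = 6.300 sabins; S = 182.0 m^2.
ᾱ = 6.300/182.0 = 0.0346; R = Sᾱ/(1−ᾱ) = 6.300/(1−0.0346) = 6.526 m^2.
Lp = Lw + 10 log₁₀(4/R) = 101.3 -2.13 = 99.2 dB.

99.2 dB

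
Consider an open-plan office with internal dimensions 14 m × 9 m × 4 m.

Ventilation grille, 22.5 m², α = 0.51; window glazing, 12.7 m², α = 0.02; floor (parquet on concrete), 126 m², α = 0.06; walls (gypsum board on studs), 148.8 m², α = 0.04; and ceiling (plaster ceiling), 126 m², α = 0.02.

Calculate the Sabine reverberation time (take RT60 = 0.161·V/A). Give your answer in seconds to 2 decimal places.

2.92 seconds

Equivalent absorption area: A = 22.5*0.51 + 12.7*0.02 + 126*0.06 + 148.8*0.04 + 126*0.02 = 27.761 m².
Volume V = 14 × 9 × 4 = 504 m³.
RT60 = 0.161 · V / A = 0.161 × 504 / 27.761 = 2.92 s.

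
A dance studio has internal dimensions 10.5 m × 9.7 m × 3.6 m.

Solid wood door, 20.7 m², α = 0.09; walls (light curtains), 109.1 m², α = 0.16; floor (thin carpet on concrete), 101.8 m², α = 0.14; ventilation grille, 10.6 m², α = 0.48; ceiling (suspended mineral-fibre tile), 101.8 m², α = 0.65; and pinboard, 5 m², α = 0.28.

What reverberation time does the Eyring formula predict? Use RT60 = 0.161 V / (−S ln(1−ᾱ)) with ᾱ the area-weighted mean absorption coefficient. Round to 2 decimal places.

S = Σ Sᵢ = 349.0 m².
Absorption A = 20.7×0.09 + 109.1×0.16 + 101.8×0.14 + 10.6×0.48 + 101.8×0.65 + 5×0.28 = 106.229 sabins.
ᾱ = 106.229 / 349.0 = 0.3044.
Eyring denominator: −S ln(1−ᾱ) = 126.680.
V = 10.5 × 9.7 × 3.6 = 366.66 m³.
T = 0.161·V/[−S·ln(1−ᾱ)] = 0.161·366.66/126.680 = 0.47 s.

0.47 seconds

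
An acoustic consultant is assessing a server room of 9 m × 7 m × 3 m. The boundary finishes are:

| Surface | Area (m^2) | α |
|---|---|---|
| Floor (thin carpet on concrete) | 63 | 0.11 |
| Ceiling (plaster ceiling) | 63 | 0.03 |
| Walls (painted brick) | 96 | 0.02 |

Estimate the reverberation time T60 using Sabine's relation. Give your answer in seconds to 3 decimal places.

A = Σ Sᵢαᵢ = 63·0.11 + 63·0.03 + 96·0.02 = 10.740 sabins.
Volume V = 9 × 7 × 3 = 189 m³.
Sabine: RT60 = 0.161 × 189 / 10.740 = 2.833 s.

2.833 s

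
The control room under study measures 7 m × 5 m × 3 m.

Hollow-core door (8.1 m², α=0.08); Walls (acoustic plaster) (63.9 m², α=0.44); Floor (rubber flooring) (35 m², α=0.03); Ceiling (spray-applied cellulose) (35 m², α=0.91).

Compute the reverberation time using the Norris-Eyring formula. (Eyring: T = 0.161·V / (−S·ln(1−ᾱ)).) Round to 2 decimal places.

0.21 seconds

S = Σ Sᵢ = 142.0 m².
Absorption A = 8.1×0.08 + 63.9×0.44 + 35×0.03 + 35×0.91 = 61.664 sabins.
ᾱ = 61.664 / 142.0 = 0.4343.
−S·ln(1−ᾱ) = −142.0 × ln(1 − 0.4343) = 80.896.
V = 7 × 5 × 3 = 105 m³.
T = 0.161·V/[−S·ln(1−ᾱ)] = 0.161·105/80.896 = 0.21 s.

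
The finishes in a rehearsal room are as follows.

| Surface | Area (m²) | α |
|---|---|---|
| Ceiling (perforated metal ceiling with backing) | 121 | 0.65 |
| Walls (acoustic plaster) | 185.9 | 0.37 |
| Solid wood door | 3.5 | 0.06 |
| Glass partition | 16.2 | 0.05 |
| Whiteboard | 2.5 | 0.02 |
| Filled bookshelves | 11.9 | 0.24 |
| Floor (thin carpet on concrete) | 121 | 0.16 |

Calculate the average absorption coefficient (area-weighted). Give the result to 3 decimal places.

0.370

Total surface area S = 462.0 m².
Σ(Sᵢαᵢ) = 121×0.65 + 185.9×0.37 + 3.5×0.06 + 16.2×0.05 + 2.5×0.02 + 11.9×0.24 + 121×0.16 = 170.719.
ᾱ = 170.719 / 462.0 = 0.370.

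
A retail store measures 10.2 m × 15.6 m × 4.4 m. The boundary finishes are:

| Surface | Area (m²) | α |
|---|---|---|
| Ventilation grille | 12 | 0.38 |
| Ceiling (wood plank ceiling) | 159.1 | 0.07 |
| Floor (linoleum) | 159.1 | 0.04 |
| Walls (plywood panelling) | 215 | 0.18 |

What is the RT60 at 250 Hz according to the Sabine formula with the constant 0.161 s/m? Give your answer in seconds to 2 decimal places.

1.86 s

Summing Sᵢαᵢ: 4.560 + 11.137 + 6.364 + 38.700 → A = 60.761 sabins.
Volume V = 10.2 × 15.6 × 4.4 = 700.128 m³.
RT60 = 0.161 · V / A = 0.161 × 700.128 / 60.761 = 1.86 s.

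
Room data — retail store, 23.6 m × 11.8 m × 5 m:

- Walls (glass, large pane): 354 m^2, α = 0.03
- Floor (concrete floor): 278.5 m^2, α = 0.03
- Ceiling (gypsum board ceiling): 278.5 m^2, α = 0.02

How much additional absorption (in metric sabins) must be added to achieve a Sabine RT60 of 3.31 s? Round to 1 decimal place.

A₁ = Σ Sᵢαᵢ = 354×0.03 + 278.5×0.03 + 278.5×0.02 = 24.545 sabins.
For T = 3.31 s, need A₂ = 0.161·V/T = 0.161·1392.4/3.31 = 67.727 sabins.
ΔA = A₂ − A₁ = 67.727 − 24.545 = 43.2 sabins.

43.2 sabins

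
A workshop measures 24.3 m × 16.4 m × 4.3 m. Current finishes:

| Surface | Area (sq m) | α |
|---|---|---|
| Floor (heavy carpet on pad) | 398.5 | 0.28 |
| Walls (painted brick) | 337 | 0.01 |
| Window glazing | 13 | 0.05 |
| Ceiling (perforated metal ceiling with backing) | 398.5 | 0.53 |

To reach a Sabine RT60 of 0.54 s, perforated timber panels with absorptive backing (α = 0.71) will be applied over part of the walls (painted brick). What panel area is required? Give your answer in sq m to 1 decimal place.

Total absorption A₁ = 398.5·0.28 + 337·0.01 + 13·0.05 + 398.5·0.53
  = 111.580 + 3.370 + 0.650 + 211.205 = 326.805 sq m sabins.
V = 1713.636 m³. Target absorption A₂ = 0.161 × 1713.636 / 0.54 = 510.917 sabins.
ΔA needed = 510.917 − 326.805 = 184.112 sabins.
Each sq m of panel replacing the walls (painted brick) adds (0.71 − 0.01) = 0.70 sabins.
Area = ΔA/Δα = 184.112/0.70 = 263.0 sq m.

263.0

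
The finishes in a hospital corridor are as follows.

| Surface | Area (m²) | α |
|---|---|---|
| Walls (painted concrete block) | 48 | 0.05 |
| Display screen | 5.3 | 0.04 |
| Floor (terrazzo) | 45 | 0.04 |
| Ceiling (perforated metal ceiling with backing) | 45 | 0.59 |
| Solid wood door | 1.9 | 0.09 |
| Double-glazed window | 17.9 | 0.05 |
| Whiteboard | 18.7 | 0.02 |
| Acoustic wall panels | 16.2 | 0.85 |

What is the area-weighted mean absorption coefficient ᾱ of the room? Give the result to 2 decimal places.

0.23

S = Σ Sᵢ = 48 + 5.3 + 45 + 45 + 1.9 + 17.9 + 18.7 + 16.2 = 198.0 m².
Weighted sum Σ Sα = 46.172.
ᾱ = A/S = 0.23.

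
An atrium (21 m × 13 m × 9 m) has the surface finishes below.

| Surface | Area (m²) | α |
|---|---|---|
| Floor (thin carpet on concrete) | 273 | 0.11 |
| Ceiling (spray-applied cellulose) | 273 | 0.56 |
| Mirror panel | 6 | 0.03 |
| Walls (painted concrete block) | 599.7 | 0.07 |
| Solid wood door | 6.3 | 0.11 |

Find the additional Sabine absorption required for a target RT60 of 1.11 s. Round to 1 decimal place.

130.6 sabins

Total absorption A₁ = 273*0.11 + 273*0.56 + 6*0.03 + 599.7*0.07 + 6.3*0.11
  = 30.030 + 152.880 + 0.180 + 41.979 + 0.693 = 225.762 m² sabins.
For T = 1.11 s, need A₂ = 0.161·V/T = 0.161·2457/1.11 = 356.376 sabins.
ΔA = A₂ − A₁ = 356.376 − 225.762 = 130.6 sabins.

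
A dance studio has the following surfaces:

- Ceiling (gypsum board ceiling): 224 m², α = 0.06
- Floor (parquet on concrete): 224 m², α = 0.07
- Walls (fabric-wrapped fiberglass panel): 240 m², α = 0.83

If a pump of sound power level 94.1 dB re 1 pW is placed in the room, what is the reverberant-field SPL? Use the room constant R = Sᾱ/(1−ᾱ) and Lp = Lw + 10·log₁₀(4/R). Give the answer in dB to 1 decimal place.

Σ(Sᵢαᵢ) = 224×0.06 + 224×0.07 + 240×0.83 = 228.320; total area S = 688.0 m².
ᾱ = 228.320/688.0 = 0.3319; R = Sᾱ/(1−ᾱ) = 228.320/(1−0.3319) = 341.745 m².
Lp = 94.1 + 10·log₁₀(4/341.745) = 94.1 + (-19.32) = 74.8 dB.

74.8 dB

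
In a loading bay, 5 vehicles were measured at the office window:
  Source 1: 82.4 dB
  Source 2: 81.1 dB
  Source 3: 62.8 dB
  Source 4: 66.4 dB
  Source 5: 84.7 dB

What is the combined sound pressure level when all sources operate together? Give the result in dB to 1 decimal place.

Σ 10^(Lᵢ/10) = 6.04e+08.
L_total = 10·log₁₀(6.04e+08) = 87.8 dB.

87.8 dB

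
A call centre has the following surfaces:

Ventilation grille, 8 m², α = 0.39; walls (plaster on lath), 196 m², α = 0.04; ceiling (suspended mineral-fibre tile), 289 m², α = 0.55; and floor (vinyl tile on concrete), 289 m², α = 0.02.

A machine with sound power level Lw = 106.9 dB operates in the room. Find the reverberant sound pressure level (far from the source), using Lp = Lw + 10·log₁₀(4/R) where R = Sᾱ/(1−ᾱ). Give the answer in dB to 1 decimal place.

89.4 dB

A = 175.690 sabins; S = 782.0 m².
ᾱ = 175.690/782.0 = 0.2247; R = Sᾱ/(1−ᾱ) = 175.690/(1−0.2247) = 226.609 m².
Lp = Lw + 10 log₁₀(4/R) = 106.9 -17.53 = 89.4 dB.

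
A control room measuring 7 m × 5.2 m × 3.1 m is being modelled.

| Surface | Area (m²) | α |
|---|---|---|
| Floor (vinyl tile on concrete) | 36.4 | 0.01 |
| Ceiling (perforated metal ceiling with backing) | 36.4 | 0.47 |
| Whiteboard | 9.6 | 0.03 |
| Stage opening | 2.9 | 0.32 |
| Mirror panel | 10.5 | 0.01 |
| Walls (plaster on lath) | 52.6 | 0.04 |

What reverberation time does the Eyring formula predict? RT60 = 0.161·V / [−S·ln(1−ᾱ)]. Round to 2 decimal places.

S = Σ Sᵢ = 148.4 m².
Absorption A = 36.4×0.01 + 36.4×0.47 + 9.6×0.03 + 2.9×0.32 + 10.5×0.01 + 52.6×0.04 = 20.897 sabins.
Mean coefficient ᾱ = A/S = 0.1408.
−S·ln(1−ᾱ) = −148.4 × ln(1 − 0.1408) = 22.520.
V = 7 × 5.2 × 3.1 = 112.84 m³.
RT60 = 0.161 × 112.84 / 22.520 = 0.81 s.

0.81 s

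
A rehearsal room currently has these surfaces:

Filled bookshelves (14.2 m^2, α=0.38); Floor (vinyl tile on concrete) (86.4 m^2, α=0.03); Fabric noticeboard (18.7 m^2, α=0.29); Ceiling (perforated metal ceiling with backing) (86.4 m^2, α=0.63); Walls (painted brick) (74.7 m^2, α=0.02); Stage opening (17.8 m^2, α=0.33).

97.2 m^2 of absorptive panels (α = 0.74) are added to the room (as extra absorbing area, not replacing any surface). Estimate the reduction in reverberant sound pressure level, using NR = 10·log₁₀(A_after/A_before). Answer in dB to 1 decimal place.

Equivalent absorption area: A_before = 14.2·0.38 + 86.4·0.03 + 18.7·0.29 + 86.4·0.63 + 74.7·0.02 + 17.8·0.33 = 75.211 m^2.
Treatment contributes 97.2·0.74 = 71.928 sabins.
New total A_after = 147.139 sabins.
Reduction = 10 log₁₀(A_after/A_before) = 10 log₁₀(1.9563) = 2.9 dB.

2.9 dB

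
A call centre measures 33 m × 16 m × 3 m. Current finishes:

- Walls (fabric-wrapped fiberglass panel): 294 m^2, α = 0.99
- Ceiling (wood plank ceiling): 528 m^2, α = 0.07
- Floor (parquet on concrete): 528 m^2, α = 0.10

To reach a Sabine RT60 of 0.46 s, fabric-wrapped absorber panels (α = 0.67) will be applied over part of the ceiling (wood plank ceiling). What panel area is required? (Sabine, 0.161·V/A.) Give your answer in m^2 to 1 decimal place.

289.3

A₁ = Σ Sᵢαᵢ = 294*0.99 + 528*0.07 + 528*0.10 = 380.820 sabins.
Required A₂ = 0.161·1584/0.46 = 554.400 sabins.
Absorption to add: 554.400 − 380.820 = 173.580 sabins.
Net gain per m^2: Δα = 0.67 − 0.07 = 0.60.
Area = ΔA/Δα = 173.580/0.60 = 289.3 m^2.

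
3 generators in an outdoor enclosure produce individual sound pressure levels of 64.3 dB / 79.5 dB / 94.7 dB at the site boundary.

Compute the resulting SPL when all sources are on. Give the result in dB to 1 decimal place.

94.8 dB

Converting to relative power and adding: 10^(64.3/10) + 10^(79.5/10) + 10^(94.7/10) = 3.043e+09.
L_total = 10·log₁₀(3.043e+09) = 94.8 dB.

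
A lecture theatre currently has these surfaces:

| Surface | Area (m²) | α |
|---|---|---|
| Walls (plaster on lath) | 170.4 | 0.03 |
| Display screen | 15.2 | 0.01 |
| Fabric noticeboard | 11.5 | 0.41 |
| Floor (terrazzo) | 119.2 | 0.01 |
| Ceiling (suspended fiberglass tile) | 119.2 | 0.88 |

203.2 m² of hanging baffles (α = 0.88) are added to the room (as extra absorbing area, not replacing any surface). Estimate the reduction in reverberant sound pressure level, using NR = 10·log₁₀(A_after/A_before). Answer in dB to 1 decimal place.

Summing Sᵢαᵢ: 5.112 + 0.152 + 4.715 + 1.192 + 104.896 → A_before = 116.067 sabins.
Added absorption = 203.2 × 0.88 = 178.816 sabins.
A_after = 116.067 + 178.816 = 294.883 sabins.
NR = 10·log₁₀(294.883/116.067) = 4.0 dB.

4.0 dB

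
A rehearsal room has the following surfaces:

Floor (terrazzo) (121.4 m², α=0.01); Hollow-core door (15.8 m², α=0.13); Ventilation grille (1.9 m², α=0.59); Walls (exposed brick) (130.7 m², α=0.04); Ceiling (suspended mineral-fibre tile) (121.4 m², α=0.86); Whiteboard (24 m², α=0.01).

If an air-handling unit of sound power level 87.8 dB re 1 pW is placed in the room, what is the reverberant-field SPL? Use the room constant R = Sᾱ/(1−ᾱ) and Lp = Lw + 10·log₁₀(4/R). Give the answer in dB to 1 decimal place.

71.8 dB

A = 114.261 sabins; S = 415.2 m².
ᾱ = 114.261/415.2 = 0.2752; R = Sᾱ/(1−ᾱ) = 114.261/(1−0.2752) = 157.645 m².
Lp = Lw + 10 log₁₀(4/R) = 87.8 -15.96 = 71.8 dB.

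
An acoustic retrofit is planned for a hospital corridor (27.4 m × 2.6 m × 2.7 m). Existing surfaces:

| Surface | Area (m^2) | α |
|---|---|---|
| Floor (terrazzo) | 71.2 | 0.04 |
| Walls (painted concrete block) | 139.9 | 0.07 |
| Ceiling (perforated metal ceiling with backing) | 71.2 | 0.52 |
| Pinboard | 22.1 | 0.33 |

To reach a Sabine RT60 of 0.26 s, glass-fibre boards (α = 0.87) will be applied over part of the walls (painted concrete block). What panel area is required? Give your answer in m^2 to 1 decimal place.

77.7

Total absorption A₁ = 71.2×0.04 + 139.9×0.07 + 71.2×0.52 + 22.1×0.33
  = 2.848 + 9.793 + 37.024 + 7.293 = 56.958 m^2 sabins.
Required A₂ = 0.161·192.348/0.26 = 119.108 sabins.
Absorption to add: 119.108 − 56.958 = 62.150 sabins.
Each m^2 of panel replacing the walls (painted concrete block) adds (0.87 − 0.07) = 0.80 sabins.
Area = ΔA/Δα = 62.150/0.80 = 77.7 m^2.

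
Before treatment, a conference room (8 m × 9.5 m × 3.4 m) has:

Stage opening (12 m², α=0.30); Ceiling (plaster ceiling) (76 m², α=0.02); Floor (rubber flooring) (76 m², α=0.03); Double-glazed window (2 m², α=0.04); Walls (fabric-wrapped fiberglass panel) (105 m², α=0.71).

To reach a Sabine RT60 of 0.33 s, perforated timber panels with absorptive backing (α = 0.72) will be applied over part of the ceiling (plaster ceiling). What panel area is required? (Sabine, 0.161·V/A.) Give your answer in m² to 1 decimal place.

Summing Sᵢαᵢ: 3.600 + 1.520 + 2.280 + 0.080 + 74.550 → A₁ = 82.030 sabins.
Required A₂ = 0.161·258.4/0.33 = 126.068 sabins.
ΔA needed = 126.068 − 82.030 = 44.038 sabins.
Each m² of panel replacing the ceiling (plaster ceiling) adds (0.72 − 0.02) = 0.70 sabins.
Panel area = 44.038 / 0.70 = 62.9 m².

62.9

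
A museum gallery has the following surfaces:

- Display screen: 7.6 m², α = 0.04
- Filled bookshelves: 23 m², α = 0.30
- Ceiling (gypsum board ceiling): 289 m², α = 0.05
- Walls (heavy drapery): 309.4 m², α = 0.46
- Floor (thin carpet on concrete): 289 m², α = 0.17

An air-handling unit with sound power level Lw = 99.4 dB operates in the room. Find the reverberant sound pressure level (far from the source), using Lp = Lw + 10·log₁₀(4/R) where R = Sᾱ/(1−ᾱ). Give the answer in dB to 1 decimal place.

Σ(Sᵢαᵢ) = 7.6·0.04 + 23·0.30 + 289·0.05 + 309.4·0.46 + 289·0.17 = 213.108; total area S = 918.0 m².
ᾱ = 0.2321, so room constant R = A/(1−ᾱ) = 277.521 m².
Lp = 99.4 + 10·log₁₀(4/277.521) = 99.4 + (-18.41) = 81.0 dB.

81.0 dB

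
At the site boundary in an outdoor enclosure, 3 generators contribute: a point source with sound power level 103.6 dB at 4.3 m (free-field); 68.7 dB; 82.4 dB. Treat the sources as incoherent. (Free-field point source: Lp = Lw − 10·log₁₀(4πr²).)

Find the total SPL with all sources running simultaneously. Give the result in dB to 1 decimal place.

Source at 4.3 m: Lp = 103.6 − 10·log₁₀(4π·4.3²) = 103.6 − 10·log₁₀(232.352) = 79.9 dB.
Σ 10^(Lᵢ/10) = 2.789e+08.
L_total = 10·log₁₀(2.789e+08) = 84.5 dB.

84.5 dB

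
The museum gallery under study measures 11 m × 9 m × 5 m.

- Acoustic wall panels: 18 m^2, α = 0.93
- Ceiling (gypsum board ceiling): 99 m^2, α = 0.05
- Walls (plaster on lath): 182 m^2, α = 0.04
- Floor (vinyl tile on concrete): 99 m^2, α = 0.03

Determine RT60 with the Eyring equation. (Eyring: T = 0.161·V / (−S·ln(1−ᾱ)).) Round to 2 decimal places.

2.39 s

Total surface area S = 18 + 99 + 182 + 99 = 398.0 m^2.
Σ(Sᵢαᵢ) = 18×0.93 + 99×0.05 + 182×0.04 + 99×0.03 = 31.940.
ᾱ = 31.940 / 398.0 = 0.0803.
−S·ln(1−ᾱ) = −398.0 × ln(1 − 0.0803) = 33.316.
V = 11 × 9 × 5 = 495 m³.
T = 0.161·V/[−S·ln(1−ᾱ)] = 0.161·495/33.316 = 2.39 s.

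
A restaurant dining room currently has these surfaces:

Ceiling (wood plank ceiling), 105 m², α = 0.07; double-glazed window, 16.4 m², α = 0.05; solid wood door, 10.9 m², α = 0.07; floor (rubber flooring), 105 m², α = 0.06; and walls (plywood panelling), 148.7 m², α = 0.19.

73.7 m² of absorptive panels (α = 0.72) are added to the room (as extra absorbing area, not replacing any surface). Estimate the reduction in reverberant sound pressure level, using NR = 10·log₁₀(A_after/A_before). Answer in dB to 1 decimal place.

Equivalent absorption area: A_before = 105·0.07 + 16.4·0.05 + 10.9·0.07 + 105·0.06 + 148.7·0.19 = 43.486 m².
Added absorption = 73.7 × 0.72 = 53.064 sabins.
A_after = 43.486 + 53.064 = 96.550 sabins.
Reduction = 10 log₁₀(A_after/A_before) = 10 log₁₀(2.2203) = 3.5 dB.

3.5 dB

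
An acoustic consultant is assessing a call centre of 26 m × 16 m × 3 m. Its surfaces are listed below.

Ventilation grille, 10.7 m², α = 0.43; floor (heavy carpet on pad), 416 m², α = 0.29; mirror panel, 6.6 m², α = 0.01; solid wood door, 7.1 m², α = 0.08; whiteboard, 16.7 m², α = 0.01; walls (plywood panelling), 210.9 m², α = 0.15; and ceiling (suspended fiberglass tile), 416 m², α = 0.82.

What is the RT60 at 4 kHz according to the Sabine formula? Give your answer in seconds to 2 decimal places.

Equivalent absorption area: A = 10.7*0.43 + 416*0.29 + 6.6*0.01 + 7.1*0.08 + 16.7*0.01 + 210.9*0.15 + 416*0.82 = 498.797 m².
Volume V = 26 × 16 × 3 = 1248 m³.
T = 0.161 V/A = 0.161·1248/498.797 = 0.40 s.

0.40 seconds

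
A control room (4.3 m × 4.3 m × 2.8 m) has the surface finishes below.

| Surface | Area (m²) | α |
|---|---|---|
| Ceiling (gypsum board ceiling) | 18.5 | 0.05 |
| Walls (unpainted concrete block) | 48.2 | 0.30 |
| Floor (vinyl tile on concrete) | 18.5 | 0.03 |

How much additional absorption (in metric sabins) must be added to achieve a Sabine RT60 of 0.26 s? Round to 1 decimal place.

16.1 sabins

A₁ = Σ Sᵢαᵢ = 18.5×0.05 + 48.2×0.30 + 18.5×0.03 = 15.940 sabins.
Target A₂ = 0.161·51.772/0.26 = 32.059 sabins (V = 51.772 m³).
Additional absorption ΔA = 32.059 − 15.940 = 16.1 sabins.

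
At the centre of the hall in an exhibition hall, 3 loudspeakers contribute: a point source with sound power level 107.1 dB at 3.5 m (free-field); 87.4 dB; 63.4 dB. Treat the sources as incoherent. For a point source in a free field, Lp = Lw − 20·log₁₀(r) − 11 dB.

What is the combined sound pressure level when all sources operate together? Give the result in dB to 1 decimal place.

Source at 3.5 m: Lp = 107.1 − 20·log₁₀(3.5) − 11 = 85.2 dB.
Sum in the linear (power) domain: Σ 10^(Lᵢ/10) = 10^(85.2/10) + 10^(87.4/10) + 10^(63.4/10) = 8.829e+08.
Back to dB: 10·log₁₀ Σ = 89.5 dB.

89.5 dB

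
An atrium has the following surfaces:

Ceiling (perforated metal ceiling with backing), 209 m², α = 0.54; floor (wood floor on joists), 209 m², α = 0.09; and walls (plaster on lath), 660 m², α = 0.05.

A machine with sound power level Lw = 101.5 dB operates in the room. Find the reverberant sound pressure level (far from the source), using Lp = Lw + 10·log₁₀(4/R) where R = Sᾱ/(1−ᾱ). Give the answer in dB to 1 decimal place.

Σ(Sᵢαᵢ) = 209×0.54 + 209×0.09 + 660×0.05 = 164.670; total area S = 1078.0 m².
ᾱ = 164.670/1078.0 = 0.1528; R = Sᾱ/(1−ᾱ) = 164.670/(1−0.1528) = 194.370 m².
Lp = 101.5 + 10·log₁₀(4/194.370) = 101.5 + (-16.87) = 84.6 dB.

84.6 dB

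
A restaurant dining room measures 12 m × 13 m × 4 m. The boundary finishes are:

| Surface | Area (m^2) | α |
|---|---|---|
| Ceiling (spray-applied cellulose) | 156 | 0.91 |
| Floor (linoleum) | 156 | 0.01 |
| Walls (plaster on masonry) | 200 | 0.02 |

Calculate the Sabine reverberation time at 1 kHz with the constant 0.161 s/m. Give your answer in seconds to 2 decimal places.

Summing Sᵢαᵢ: 141.960 + 1.560 + 4.000 → A = 147.520 sabins.
Volume V = 12 × 13 × 4 = 624 m³.
RT60 = 0.161 · V / A = 0.161 × 624 / 147.520 = 0.68 s.

0.68 s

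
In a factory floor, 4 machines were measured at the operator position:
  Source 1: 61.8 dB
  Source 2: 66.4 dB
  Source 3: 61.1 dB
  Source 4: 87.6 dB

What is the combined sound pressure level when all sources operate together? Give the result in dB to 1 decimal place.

Converting to relative power and adding: 10^(61.8/10) + 10^(66.4/10) + 10^(61.1/10) + 10^(87.6/10) = 5.826e+08.
Combined level = 10 log₁₀(5.826e+08) = 87.7 dB.

87.7 dB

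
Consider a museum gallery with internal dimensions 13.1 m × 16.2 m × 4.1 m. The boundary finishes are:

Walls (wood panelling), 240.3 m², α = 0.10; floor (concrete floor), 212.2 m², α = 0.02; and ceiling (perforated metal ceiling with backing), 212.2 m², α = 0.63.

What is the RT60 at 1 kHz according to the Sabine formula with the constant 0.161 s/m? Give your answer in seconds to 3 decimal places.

Total absorption A = 240.3×0.10 + 212.2×0.02 + 212.2×0.63
  = 24.030 + 4.244 + 133.686 = 161.960 m² sabins.
Volume V = 13.1 × 16.2 × 4.1 = 870.102 m³.
T = 0.161 V/A = 0.161·870.102/161.960 = 0.865 s.

0.865 s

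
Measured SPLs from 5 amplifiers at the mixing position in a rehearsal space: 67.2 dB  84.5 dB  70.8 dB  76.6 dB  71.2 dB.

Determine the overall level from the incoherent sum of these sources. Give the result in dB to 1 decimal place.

Σ 10^(Lᵢ/10) = 3.58e+08.
L_total = 10·log₁₀(3.58e+08) = 85.5 dB.

85.5 dB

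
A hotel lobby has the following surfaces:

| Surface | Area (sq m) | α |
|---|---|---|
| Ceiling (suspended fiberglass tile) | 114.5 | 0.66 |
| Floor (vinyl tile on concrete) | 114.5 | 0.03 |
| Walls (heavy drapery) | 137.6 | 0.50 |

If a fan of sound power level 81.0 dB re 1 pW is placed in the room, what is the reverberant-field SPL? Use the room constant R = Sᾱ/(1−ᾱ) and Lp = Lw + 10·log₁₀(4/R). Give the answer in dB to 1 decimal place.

63.1 dB

Σ(Sᵢαᵢ) = 114.5·0.66 + 114.5·0.03 + 137.6·0.50 = 147.805; total area S = 366.6 sq m.
ᾱ = 0.4032, so room constant R = A/(1−ᾱ) = 247.663 sq m.
Lp = Lw + 10 log₁₀(4/R) = 81.0 -17.92 = 63.1 dB.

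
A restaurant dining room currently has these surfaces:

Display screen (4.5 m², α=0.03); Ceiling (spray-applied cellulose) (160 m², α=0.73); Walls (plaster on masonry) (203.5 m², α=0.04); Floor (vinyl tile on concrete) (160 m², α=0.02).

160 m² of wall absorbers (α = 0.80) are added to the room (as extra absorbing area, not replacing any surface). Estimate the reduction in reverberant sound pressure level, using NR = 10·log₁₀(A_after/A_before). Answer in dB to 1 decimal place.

Equivalent absorption area: A_before = 4.5×0.03 + 160×0.73 + 203.5×0.04 + 160×0.02 = 128.275 m².
Added absorption = 160 × 0.80 = 128.000 sabins.
New total A_after = 256.275 sabins.
Reduction = 10 log₁₀(A_after/A_before) = 10 log₁₀(1.9979) = 3.0 dB.

3.0 dB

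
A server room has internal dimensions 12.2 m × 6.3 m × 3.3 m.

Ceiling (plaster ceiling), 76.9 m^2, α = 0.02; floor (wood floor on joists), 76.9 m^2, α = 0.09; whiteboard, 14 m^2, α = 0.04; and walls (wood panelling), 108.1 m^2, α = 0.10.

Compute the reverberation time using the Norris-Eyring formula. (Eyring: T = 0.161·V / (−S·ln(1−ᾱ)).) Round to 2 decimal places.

S = Σ Sᵢ = 275.9 m^2.
Σ(Sᵢαᵢ) = 76.9·0.02 + 76.9·0.09 + 14·0.04 + 108.1·0.10 = 19.829.
ᾱ = 19.829 / 275.9 = 0.0719.
−S·ln(1−ᾱ) = −275.9 × ln(1 − 0.0719) = 20.586.
V = 12.2 × 6.3 × 3.3 = 253.638 m³.
RT60 = 0.161 × 253.638 / 20.586 = 1.98 s.

1.98 seconds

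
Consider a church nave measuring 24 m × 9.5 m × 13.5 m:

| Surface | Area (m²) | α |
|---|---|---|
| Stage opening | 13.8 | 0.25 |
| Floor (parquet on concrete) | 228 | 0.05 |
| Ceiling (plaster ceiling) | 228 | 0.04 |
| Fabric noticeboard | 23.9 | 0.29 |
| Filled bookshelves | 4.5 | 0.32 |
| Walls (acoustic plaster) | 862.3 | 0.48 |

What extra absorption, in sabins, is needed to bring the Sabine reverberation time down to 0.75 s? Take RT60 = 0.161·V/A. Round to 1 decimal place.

A₁ = Σ Sᵢαᵢ = 13.8×0.25 + 228×0.05 + 228×0.04 + 23.9×0.29 + 4.5×0.32 + 862.3×0.48 = 446.245 sabins.
Target A₂ = 0.161·3078/0.75 = 660.744 sabins (V = 3078 m³).
ΔA = A₂ − A₁ = 660.744 − 446.245 = 214.5 sabins.

214.5 sabins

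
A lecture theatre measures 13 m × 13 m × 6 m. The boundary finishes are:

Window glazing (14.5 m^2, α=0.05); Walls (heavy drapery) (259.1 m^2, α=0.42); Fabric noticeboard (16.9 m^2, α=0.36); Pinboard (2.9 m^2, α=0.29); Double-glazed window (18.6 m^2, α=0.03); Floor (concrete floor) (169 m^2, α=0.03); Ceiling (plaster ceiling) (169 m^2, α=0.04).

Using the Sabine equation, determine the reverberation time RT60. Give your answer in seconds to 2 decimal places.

1.27 s

Total absorption A = 14.5·0.05 + 259.1·0.42 + 16.9·0.36 + 2.9·0.29 + 18.6·0.03 + 169·0.03 + 169·0.04
  = 0.725 + 108.822 + 6.084 + 0.841 + 0.558 + 5.070 + 6.760 = 128.860 m^2 sabins.
V = 13·13·6 = 1014 m³.
T = 0.161 V/A = 0.161·1014/128.860 = 1.27 s.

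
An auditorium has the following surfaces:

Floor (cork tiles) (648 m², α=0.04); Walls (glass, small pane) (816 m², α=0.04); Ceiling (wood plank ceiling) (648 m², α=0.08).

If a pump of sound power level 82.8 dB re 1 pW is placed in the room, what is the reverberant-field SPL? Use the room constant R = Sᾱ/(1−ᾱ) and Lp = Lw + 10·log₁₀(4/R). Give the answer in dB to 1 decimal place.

A = 110.400 sabins; S = 2112.0 m².
ᾱ = 110.400/2112.0 = 0.0523; R = Sᾱ/(1−ᾱ) = 110.400/(1−0.0523) = 116.493 m².
Lp = 82.8 + 10·log₁₀(4/116.493) = 82.8 + (-14.64) = 68.2 dB.

68.2 dB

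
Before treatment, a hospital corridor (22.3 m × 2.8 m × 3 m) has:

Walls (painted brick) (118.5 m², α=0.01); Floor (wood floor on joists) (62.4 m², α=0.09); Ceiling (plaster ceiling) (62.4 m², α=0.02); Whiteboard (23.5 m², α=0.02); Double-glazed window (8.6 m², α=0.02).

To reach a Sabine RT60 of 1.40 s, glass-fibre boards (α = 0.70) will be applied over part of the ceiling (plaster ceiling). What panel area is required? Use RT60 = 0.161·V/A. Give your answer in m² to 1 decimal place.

Total absorption A₁ = 118.5·0.01 + 62.4·0.09 + 62.4·0.02 + 23.5·0.02 + 8.6·0.02
  = 1.185 + 5.616 + 1.248 + 0.470 + 0.172 = 8.691 m² sabins.
Required A₂ = 0.161·187.32/1.40 = 21.542 sabins.
ΔA needed = 21.542 − 8.691 = 12.851 sabins.
Net gain per m²: Δα = 0.70 − 0.02 = 0.68.
Area = ΔA/Δα = 12.851/0.68 = 18.9 m².

18.9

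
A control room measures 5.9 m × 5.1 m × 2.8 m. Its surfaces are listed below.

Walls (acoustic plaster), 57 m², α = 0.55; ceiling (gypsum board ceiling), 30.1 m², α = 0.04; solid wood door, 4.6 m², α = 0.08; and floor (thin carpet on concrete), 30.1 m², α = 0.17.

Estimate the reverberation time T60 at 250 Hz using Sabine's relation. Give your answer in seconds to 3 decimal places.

A = Σ Sᵢαᵢ = 57·0.55 + 30.1·0.04 + 4.6·0.08 + 30.1·0.17 = 38.039 sabins.
V = 5.9·5.1·2.8 = 84.252 m³.
RT60 = 0.161 · V / A = 0.161 × 84.252 / 38.039 = 0.357 s.

0.357 s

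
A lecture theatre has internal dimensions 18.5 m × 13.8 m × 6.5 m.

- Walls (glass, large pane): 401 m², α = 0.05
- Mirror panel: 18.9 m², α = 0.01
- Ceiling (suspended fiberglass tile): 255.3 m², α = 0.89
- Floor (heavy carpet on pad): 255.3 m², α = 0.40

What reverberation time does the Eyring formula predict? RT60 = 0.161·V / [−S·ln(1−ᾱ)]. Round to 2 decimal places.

0.61 seconds

Total surface area S = 401 + 18.9 + 255.3 + 255.3 = 930.5 m².
Absorption A = 401·0.05 + 18.9·0.01 + 255.3·0.89 + 255.3·0.40 = 349.576 sabins.
ᾱ = 349.576 / 930.5 = 0.3757.
Eyring denominator: −S ln(1−ᾱ) = 438.381.
V = 18.5 × 13.8 × 6.5 = 1659.45 m³.
T = 0.161·V/[−S·ln(1−ᾱ)] = 0.161·1659.45/438.381 = 0.61 s.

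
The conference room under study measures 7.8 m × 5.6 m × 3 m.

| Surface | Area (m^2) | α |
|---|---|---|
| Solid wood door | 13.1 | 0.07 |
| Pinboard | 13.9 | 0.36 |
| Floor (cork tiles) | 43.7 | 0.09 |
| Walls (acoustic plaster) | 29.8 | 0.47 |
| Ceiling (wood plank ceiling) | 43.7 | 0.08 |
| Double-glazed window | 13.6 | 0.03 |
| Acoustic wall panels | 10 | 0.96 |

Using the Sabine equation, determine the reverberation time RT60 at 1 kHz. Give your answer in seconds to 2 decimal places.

0.56 seconds

Equivalent absorption area: A = 13.1×0.07 + 13.9×0.36 + 43.7×0.09 + 29.8×0.47 + 43.7×0.08 + 13.6×0.03 + 10×0.96 = 37.364 m^2.
Volume V = 7.8 × 5.6 × 3 = 131.04 m³.
T = 0.161 V/A = 0.161·131.04/37.364 = 0.56 s.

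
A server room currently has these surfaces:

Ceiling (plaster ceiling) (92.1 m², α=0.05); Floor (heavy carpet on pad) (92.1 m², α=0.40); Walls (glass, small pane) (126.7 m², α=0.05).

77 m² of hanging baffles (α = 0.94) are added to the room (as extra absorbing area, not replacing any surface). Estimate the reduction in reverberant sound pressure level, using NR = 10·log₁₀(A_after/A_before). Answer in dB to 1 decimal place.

Equivalent absorption area: A_before = 92.1×0.05 + 92.1×0.40 + 126.7×0.05 = 47.780 m².
Added absorption = 77 × 0.94 = 72.380 sabins.
A_after = 47.780 + 72.380 = 120.160 sabins.
NR = 10·log₁₀(120.160/47.780) = 4.0 dB.

4.0 dB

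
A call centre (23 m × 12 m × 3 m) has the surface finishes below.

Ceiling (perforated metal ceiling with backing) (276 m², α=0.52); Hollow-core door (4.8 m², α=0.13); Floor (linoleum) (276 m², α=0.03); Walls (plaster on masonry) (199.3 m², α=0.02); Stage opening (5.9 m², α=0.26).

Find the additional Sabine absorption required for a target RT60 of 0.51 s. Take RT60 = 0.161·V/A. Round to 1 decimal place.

Total absorption A₁ = 276*0.52 + 4.8*0.13 + 276*0.03 + 199.3*0.02 + 5.9*0.26
  = 143.520 + 0.624 + 8.280 + 3.986 + 1.534 = 157.944 m² sabins.
Target A₂ = 0.161·828/0.51 = 261.388 sabins (V = 828 m³).
Shortfall: 261.388 − 157.944 = 103.4 sabins.

103.4 sabins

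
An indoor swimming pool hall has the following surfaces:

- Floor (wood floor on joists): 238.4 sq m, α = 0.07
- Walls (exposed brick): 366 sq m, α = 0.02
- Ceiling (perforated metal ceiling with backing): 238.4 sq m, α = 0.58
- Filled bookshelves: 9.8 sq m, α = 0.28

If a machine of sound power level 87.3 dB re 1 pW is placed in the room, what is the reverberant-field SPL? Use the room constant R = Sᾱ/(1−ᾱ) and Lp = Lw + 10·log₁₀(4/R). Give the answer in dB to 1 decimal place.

70.2 dB

Σ(Sᵢαᵢ) = 238.4·0.07 + 366·0.02 + 238.4·0.58 + 9.8·0.28 = 165.024; total area S = 852.6 sq m.
ᾱ = 165.024/852.6 = 0.1936; R = Sᾱ/(1−ᾱ) = 165.024/(1−0.1936) = 204.643 sq m.
Lp = Lw + 10 log₁₀(4/R) = 87.3 -17.09 = 70.2 dB.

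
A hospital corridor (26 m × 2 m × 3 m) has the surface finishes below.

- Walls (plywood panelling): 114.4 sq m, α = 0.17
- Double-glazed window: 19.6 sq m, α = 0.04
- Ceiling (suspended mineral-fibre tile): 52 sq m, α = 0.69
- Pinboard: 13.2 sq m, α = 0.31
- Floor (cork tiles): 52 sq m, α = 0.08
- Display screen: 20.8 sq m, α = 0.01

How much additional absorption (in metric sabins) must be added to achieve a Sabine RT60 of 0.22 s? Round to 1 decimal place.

Total absorption A₁ = 114.4*0.17 + 19.6*0.04 + 52*0.69 + 13.2*0.31 + 52*0.08 + 20.8*0.01
  = 19.448 + 0.784 + 35.880 + 4.092 + 4.160 + 0.208 = 64.572 sq m sabins.
Target A₂ = 0.161·156/0.22 = 114.164 sabins (V = 156 m³).
Shortfall: 114.164 − 64.572 = 49.6 sabins.

49.6 sabins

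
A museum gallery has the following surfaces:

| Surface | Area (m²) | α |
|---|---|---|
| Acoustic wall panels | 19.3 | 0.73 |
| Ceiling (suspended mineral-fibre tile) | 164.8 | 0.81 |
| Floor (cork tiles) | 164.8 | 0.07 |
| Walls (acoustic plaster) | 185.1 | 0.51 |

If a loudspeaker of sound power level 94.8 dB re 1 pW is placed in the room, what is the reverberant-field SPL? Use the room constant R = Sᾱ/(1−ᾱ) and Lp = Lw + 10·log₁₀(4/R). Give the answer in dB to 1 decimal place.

74.0 dB

A = 253.514 sabins; S = 534.0 m².
ᾱ = 0.4747, so room constant R = A/(1−ᾱ) = 482.608 m².
Lp = 94.8 + 10·log₁₀(4/482.608) = 94.8 + (-20.82) = 74.0 dB.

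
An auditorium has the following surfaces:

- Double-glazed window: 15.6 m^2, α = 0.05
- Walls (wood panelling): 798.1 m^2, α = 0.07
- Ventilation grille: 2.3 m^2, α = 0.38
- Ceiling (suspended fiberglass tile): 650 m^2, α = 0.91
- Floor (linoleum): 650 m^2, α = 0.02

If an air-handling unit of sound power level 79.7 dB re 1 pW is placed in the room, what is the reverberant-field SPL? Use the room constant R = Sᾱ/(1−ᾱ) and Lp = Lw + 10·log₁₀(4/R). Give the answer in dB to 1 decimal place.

A = 662.021 sabins; S = 2116.0 m^2.
ᾱ = 0.3129, so room constant R = A/(1−ᾱ) = 963.500 m^2.
Lp = 79.7 + 10·log₁₀(4/963.500) = 79.7 + (-23.82) = 55.9 dB.

55.9 dB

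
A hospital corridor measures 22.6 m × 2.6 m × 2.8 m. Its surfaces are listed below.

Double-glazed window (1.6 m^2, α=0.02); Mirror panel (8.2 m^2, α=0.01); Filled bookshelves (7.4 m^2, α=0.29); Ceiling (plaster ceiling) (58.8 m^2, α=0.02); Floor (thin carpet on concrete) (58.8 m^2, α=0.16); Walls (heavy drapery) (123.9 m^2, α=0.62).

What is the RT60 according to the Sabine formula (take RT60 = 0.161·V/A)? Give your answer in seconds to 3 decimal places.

Total absorption A = 1.6×0.02 + 8.2×0.01 + 7.4×0.29 + 58.8×0.02 + 58.8×0.16 + 123.9×0.62
  = 0.032 + 0.082 + 2.146 + 1.176 + 9.408 + 76.818 = 89.662 m^2 sabins.
Room volume: 164.528 m³.
T = 0.161 V/A = 0.161·164.528/89.662 = 0.295 s.

0.295 s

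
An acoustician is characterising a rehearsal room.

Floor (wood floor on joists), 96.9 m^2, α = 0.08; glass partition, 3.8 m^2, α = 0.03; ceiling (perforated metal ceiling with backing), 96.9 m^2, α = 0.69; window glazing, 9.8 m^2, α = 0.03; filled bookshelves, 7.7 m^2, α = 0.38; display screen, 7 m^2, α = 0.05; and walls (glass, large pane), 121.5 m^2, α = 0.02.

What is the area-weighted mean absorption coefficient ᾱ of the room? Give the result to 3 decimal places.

S = Σ Sᵢ = 96.9 + 3.8 + 96.9 + 9.8 + 7.7 + 7 + 121.5 = 343.6 m^2.
A = 96.9*0.08 + 3.8*0.03 + 96.9*0.69 + 9.8*0.03 + 7.7*0.38 + 7*0.05 + 121.5*0.02 = 80.727 sabins.
ᾱ = A/S = 0.235.

0.235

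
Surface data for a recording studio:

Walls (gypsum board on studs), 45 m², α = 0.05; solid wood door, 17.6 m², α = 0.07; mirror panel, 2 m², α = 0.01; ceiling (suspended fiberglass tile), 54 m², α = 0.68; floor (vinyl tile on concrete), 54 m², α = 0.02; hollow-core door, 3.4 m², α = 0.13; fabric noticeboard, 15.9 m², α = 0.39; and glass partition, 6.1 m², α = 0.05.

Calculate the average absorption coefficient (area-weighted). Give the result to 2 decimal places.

0.24

Total surface area S = 198.0 m².
Σ(Sᵢαᵢ) = 45·0.05 + 17.6·0.07 + 2·0.01 + 54·0.68 + 54·0.02 + 3.4·0.13 + 15.9·0.39 + 6.1·0.05 = 48.250.
ᾱ = 48.250 / 198.0 = 0.24.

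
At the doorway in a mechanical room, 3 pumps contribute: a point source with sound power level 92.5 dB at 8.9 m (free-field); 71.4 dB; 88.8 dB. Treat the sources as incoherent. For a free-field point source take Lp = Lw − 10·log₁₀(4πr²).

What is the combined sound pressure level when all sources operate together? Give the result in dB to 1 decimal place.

88.9 dB

Source at 8.9 m: Lp = 92.5 − 10·log₁₀(4π·8.9²) = 92.5 − 10·log₁₀(995.382) = 62.5 dB.
Σ 10^(Lᵢ/10) = 7.742e+08.
Back to dB: 10·log₁₀ Σ = 88.9 dB.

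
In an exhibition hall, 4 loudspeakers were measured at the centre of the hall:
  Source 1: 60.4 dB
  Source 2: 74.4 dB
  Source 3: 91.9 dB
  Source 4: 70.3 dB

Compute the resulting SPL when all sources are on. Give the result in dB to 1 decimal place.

Σ 10^(Lᵢ/10) = 1.588e+09.
Combined level = 10 log₁₀(1.588e+09) = 92.0 dB.

92.0 dB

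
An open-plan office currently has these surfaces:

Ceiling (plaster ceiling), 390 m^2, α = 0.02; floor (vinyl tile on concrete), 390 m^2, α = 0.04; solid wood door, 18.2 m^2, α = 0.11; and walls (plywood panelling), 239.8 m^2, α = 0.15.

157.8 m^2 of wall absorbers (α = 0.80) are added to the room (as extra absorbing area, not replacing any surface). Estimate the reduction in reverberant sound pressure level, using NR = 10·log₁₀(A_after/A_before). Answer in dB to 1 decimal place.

Equivalent absorption area: A_before = 390·0.02 + 390·0.04 + 18.2·0.11 + 239.8·0.15 = 61.372 m^2.
Treatment contributes 157.8·0.80 = 126.240 sabins.
A_after = 61.372 + 126.240 = 187.612 sabins.
Reduction = 10 log₁₀(A_after/A_before) = 10 log₁₀(3.0570) = 4.9 dB.

4.9 dB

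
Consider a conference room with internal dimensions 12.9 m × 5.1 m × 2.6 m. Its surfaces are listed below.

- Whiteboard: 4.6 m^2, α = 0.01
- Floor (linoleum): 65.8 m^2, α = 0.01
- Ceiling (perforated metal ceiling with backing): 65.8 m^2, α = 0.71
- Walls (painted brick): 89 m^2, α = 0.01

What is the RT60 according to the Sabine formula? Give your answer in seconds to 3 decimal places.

Total absorption A = 4.6*0.01 + 65.8*0.01 + 65.8*0.71 + 89*0.01
  = 0.046 + 0.658 + 46.718 + 0.890 = 48.312 m^2 sabins.
Volume V = 12.9 × 5.1 × 2.6 = 171.054 m³.
Sabine: RT60 = 0.161 × 171.054 / 48.312 = 0.570 s.

0.570 s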